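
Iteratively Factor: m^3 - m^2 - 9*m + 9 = (m - 1)*(m^2 - 9) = (m - 1)*(m + 3)*(m - 3)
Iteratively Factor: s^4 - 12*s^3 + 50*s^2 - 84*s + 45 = (s - 1)*(s^3 - 11*s^2 + 39*s - 45) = (s - 3)*(s - 1)*(s^2 - 8*s + 15) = (s - 3)^2*(s - 1)*(s - 5)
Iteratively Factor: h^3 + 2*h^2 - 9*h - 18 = (h + 3)*(h^2 - h - 6) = (h - 3)*(h + 3)*(h + 2)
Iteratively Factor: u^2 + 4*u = (u + 4)*(u)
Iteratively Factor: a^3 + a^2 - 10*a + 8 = (a + 4)*(a^2 - 3*a + 2) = (a - 2)*(a + 4)*(a - 1)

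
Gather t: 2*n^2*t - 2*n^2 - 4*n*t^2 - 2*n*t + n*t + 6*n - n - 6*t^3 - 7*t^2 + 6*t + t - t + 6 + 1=-2*n^2 + 5*n - 6*t^3 + t^2*(-4*n - 7) + t*(2*n^2 - n + 6) + 7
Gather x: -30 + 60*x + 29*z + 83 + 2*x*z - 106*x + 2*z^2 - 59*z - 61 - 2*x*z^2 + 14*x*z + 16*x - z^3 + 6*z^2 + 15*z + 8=x*(-2*z^2 + 16*z - 30) - z^3 + 8*z^2 - 15*z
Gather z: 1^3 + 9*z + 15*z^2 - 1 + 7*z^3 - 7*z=7*z^3 + 15*z^2 + 2*z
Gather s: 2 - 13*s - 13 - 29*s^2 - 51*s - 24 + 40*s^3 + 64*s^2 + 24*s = 40*s^3 + 35*s^2 - 40*s - 35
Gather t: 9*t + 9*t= 18*t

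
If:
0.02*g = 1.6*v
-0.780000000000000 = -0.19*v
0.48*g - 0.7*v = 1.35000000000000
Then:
No Solution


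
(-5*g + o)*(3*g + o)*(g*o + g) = -15*g^3*o - 15*g^3 - 2*g^2*o^2 - 2*g^2*o + g*o^3 + g*o^2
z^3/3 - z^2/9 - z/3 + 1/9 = (z/3 + 1/3)*(z - 1)*(z - 1/3)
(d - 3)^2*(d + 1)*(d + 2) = d^4 - 3*d^3 - 7*d^2 + 15*d + 18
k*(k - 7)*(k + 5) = k^3 - 2*k^2 - 35*k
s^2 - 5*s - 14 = (s - 7)*(s + 2)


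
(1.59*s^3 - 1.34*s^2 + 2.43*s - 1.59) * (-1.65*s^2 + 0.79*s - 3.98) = -2.6235*s^5 + 3.4671*s^4 - 11.3963*s^3 + 9.8764*s^2 - 10.9275*s + 6.3282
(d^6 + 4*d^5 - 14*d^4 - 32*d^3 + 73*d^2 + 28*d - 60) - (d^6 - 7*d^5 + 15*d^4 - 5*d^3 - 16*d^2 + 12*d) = 11*d^5 - 29*d^4 - 27*d^3 + 89*d^2 + 16*d - 60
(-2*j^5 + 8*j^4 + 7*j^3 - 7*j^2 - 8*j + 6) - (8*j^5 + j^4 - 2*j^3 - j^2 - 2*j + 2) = -10*j^5 + 7*j^4 + 9*j^3 - 6*j^2 - 6*j + 4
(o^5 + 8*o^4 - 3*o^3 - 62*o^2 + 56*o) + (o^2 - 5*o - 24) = o^5 + 8*o^4 - 3*o^3 - 61*o^2 + 51*o - 24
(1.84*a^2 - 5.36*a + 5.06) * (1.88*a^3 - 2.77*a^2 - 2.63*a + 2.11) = 3.4592*a^5 - 15.1736*a^4 + 19.5208*a^3 + 3.963*a^2 - 24.6174*a + 10.6766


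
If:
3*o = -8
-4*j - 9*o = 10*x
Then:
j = 6 - 5*x/2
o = -8/3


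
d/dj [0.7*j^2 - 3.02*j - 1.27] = 1.4*j - 3.02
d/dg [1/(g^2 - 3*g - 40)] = (3 - 2*g)/(-g^2 + 3*g + 40)^2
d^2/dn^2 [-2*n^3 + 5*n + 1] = -12*n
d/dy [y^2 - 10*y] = 2*y - 10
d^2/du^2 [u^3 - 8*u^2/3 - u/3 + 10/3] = 6*u - 16/3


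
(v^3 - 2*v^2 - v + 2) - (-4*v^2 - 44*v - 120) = v^3 + 2*v^2 + 43*v + 122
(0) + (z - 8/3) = z - 8/3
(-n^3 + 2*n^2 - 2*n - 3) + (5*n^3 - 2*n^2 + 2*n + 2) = 4*n^3 - 1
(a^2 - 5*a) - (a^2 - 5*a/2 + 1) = -5*a/2 - 1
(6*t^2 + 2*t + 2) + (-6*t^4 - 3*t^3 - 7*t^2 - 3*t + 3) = -6*t^4 - 3*t^3 - t^2 - t + 5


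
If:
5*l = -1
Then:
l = -1/5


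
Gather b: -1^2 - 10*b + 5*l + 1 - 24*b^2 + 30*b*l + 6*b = -24*b^2 + b*(30*l - 4) + 5*l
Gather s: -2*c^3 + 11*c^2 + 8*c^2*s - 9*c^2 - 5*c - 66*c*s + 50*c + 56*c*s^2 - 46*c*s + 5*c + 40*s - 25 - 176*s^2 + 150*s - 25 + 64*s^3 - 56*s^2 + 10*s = -2*c^3 + 2*c^2 + 50*c + 64*s^3 + s^2*(56*c - 232) + s*(8*c^2 - 112*c + 200) - 50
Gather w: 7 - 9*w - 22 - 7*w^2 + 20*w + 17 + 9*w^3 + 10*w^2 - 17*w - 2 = 9*w^3 + 3*w^2 - 6*w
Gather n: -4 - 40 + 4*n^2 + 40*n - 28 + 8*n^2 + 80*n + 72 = 12*n^2 + 120*n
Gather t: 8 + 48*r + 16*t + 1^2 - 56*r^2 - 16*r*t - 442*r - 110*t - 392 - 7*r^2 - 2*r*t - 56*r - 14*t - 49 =-63*r^2 - 450*r + t*(-18*r - 108) - 432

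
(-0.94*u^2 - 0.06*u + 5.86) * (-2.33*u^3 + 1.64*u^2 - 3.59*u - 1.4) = 2.1902*u^5 - 1.4018*u^4 - 10.3776*u^3 + 11.1418*u^2 - 20.9534*u - 8.204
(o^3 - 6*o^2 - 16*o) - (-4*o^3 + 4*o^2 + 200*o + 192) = 5*o^3 - 10*o^2 - 216*o - 192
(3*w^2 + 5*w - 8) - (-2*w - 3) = 3*w^2 + 7*w - 5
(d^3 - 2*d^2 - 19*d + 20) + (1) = d^3 - 2*d^2 - 19*d + 21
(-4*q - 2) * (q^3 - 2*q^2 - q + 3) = -4*q^4 + 6*q^3 + 8*q^2 - 10*q - 6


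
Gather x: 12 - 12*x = 12 - 12*x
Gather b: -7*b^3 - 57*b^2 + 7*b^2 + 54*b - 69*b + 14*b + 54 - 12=-7*b^3 - 50*b^2 - b + 42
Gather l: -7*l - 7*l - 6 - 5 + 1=-14*l - 10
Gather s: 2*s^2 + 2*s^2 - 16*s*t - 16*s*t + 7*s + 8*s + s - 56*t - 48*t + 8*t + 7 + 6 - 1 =4*s^2 + s*(16 - 32*t) - 96*t + 12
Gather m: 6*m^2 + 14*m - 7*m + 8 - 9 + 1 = 6*m^2 + 7*m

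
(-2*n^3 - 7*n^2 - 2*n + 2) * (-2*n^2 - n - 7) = 4*n^5 + 16*n^4 + 25*n^3 + 47*n^2 + 12*n - 14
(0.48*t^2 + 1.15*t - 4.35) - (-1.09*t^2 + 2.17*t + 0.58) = 1.57*t^2 - 1.02*t - 4.93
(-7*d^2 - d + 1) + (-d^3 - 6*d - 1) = -d^3 - 7*d^2 - 7*d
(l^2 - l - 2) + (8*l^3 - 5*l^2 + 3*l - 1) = 8*l^3 - 4*l^2 + 2*l - 3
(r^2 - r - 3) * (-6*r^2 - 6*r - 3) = -6*r^4 + 21*r^2 + 21*r + 9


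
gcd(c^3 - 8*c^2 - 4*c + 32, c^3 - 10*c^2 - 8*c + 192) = c - 8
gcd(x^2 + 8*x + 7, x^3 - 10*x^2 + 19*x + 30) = x + 1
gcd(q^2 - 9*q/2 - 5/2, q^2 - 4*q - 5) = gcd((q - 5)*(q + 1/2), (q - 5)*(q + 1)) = q - 5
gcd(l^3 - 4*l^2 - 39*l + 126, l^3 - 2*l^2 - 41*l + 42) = l^2 - l - 42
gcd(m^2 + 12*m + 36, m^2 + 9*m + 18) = m + 6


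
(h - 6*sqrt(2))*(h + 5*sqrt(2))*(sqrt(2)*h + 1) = sqrt(2)*h^3 - h^2 - 61*sqrt(2)*h - 60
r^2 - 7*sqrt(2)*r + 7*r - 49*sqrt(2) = (r + 7)*(r - 7*sqrt(2))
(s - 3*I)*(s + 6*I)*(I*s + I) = I*s^3 - 3*s^2 + I*s^2 - 3*s + 18*I*s + 18*I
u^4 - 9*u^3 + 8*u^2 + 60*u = u*(u - 6)*(u - 5)*(u + 2)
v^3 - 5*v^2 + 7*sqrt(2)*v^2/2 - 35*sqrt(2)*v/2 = v*(v - 5)*(v + 7*sqrt(2)/2)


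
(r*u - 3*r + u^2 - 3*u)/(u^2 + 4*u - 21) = (r + u)/(u + 7)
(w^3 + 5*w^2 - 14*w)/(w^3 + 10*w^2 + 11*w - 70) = w/(w + 5)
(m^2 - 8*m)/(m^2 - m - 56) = m/(m + 7)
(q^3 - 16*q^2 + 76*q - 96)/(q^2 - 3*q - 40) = (q^2 - 8*q + 12)/(q + 5)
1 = 1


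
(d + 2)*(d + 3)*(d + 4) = d^3 + 9*d^2 + 26*d + 24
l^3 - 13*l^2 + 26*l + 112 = (l - 8)*(l - 7)*(l + 2)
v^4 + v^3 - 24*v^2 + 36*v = v*(v - 3)*(v - 2)*(v + 6)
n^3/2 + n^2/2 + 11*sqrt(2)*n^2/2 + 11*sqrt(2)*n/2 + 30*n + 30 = (n/2 + 1/2)*(n + 5*sqrt(2))*(n + 6*sqrt(2))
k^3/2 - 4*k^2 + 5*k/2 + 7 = (k/2 + 1/2)*(k - 7)*(k - 2)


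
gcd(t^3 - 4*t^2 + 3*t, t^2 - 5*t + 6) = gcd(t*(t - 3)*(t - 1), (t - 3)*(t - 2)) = t - 3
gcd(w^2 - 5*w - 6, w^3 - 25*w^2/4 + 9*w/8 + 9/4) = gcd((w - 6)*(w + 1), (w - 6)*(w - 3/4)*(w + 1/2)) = w - 6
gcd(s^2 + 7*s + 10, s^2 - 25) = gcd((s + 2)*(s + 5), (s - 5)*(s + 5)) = s + 5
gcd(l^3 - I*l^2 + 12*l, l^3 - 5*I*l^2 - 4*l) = l^2 - 4*I*l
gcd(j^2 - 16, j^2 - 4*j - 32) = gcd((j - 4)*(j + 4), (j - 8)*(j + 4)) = j + 4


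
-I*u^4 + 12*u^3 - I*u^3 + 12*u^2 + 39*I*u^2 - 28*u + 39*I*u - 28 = (u + I)*(u + 4*I)*(u + 7*I)*(-I*u - I)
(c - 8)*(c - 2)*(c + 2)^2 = c^4 - 6*c^3 - 20*c^2 + 24*c + 64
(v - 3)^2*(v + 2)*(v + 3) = v^4 - v^3 - 15*v^2 + 9*v + 54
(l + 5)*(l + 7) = l^2 + 12*l + 35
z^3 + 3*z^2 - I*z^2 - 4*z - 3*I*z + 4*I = (z - 1)*(z + 4)*(z - I)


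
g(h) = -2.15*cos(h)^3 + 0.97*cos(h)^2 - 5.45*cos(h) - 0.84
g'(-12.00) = 4.51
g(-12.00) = -6.04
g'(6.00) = -2.66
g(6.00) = -7.08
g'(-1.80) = -6.06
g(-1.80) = 0.47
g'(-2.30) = -7.16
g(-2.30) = 3.86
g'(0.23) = 2.21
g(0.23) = -7.21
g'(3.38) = -3.17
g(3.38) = 7.34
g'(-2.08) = -6.92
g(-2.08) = 2.30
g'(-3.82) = 6.82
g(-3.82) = 5.01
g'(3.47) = -4.21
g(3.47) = 7.01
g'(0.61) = 4.69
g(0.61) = -5.84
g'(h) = 6.45*sin(h)*cos(h)^2 - 1.94*sin(h)*cos(h) + 5.45*sin(h)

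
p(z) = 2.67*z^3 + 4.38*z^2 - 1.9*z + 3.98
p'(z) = 8.01*z^2 + 8.76*z - 1.9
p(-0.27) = 4.76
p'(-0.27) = -3.68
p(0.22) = 3.80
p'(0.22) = 0.41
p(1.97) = 37.65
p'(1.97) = 46.44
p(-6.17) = -444.70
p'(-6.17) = 248.98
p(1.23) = 13.24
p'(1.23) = 20.99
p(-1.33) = 7.97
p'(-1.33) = 0.62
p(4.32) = 292.77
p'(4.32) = 185.43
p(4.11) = 255.53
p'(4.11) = 169.41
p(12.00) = 5225.66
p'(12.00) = 1256.66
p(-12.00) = -3956.26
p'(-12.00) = 1046.42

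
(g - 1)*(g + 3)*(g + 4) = g^3 + 6*g^2 + 5*g - 12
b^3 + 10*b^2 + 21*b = b*(b + 3)*(b + 7)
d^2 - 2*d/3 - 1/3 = (d - 1)*(d + 1/3)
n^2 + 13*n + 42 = (n + 6)*(n + 7)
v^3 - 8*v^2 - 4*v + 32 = (v - 8)*(v - 2)*(v + 2)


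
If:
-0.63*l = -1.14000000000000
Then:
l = 1.81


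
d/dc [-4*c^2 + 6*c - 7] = 6 - 8*c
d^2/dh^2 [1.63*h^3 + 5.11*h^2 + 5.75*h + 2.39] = 9.78*h + 10.22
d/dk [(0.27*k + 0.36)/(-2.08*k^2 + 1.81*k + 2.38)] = (0.5616*k^2 + 1.4976*k - 0.0089999999999999)/(4.3264*k^4 - 7.5296*k^3 - 6.6247*k^2 + 8.6156*k + 5.6644)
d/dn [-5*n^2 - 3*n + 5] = -10*n - 3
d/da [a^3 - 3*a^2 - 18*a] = 3*a^2 - 6*a - 18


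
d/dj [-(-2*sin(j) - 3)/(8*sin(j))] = -3*cos(j)/(8*sin(j)^2)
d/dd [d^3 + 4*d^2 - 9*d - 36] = 3*d^2 + 8*d - 9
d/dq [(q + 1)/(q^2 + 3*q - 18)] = (q^2 + 3*q - (q + 1)*(2*q + 3) - 18)/(q^2 + 3*q - 18)^2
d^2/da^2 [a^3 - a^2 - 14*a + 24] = 6*a - 2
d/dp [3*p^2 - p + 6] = 6*p - 1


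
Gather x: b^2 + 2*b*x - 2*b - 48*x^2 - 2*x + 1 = b^2 - 2*b - 48*x^2 + x*(2*b - 2) + 1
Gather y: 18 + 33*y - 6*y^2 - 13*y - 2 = -6*y^2 + 20*y + 16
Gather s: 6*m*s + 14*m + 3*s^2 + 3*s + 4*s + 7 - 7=14*m + 3*s^2 + s*(6*m + 7)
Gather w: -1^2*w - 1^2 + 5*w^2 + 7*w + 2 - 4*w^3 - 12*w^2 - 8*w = -4*w^3 - 7*w^2 - 2*w + 1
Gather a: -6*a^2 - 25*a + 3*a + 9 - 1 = -6*a^2 - 22*a + 8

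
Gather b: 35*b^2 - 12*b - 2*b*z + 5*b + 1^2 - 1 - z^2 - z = 35*b^2 + b*(-2*z - 7) - z^2 - z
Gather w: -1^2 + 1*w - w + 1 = 0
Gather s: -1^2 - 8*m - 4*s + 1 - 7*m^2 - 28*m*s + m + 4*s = -7*m^2 - 28*m*s - 7*m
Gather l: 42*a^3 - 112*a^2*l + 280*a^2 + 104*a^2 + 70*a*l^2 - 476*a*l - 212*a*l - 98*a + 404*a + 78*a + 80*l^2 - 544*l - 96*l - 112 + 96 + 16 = 42*a^3 + 384*a^2 + 384*a + l^2*(70*a + 80) + l*(-112*a^2 - 688*a - 640)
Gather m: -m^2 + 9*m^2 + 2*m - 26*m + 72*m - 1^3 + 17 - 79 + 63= 8*m^2 + 48*m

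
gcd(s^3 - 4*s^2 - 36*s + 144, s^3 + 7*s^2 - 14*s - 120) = s^2 + 2*s - 24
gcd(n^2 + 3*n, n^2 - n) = n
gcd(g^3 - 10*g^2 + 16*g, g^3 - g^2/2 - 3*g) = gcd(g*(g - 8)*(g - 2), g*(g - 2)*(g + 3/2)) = g^2 - 2*g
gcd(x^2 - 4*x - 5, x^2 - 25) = x - 5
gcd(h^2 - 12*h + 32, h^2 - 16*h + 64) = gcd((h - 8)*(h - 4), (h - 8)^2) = h - 8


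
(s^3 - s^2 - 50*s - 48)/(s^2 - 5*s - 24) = (s^2 + 7*s + 6)/(s + 3)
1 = 1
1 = 1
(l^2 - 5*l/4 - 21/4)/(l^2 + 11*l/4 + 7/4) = (l - 3)/(l + 1)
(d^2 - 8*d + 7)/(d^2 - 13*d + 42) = (d - 1)/(d - 6)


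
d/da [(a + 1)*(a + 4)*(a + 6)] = 3*a^2 + 22*a + 34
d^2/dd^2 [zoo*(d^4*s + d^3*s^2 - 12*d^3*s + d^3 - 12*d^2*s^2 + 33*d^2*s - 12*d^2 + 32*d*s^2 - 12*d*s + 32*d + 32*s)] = zoo*(d^2*s + d*s^2 + d*s + d + s^2 + s + 1)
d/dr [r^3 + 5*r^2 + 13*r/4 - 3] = 3*r^2 + 10*r + 13/4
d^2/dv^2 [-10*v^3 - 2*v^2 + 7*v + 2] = -60*v - 4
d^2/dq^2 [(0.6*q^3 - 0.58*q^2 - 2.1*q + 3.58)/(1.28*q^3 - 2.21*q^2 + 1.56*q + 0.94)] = (1.494016*q^6 - 27.83232*q^5 + 104.314368*q^4 - 162.976356*q^3 + 176.17206*q^2 - 122.893464*q + 37.432664)/(2.097152*q^9 - 10.862592*q^8 + 26.422656*q^7 - 32.651141*q^6 + 16.24818*q^5 + 8.900346*q^4 - 12.255024*q^3 + 1.004484*q^2 + 4.135248*q + 0.830584)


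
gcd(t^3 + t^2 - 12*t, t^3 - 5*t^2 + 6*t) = t^2 - 3*t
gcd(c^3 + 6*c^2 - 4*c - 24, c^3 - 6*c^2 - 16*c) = c + 2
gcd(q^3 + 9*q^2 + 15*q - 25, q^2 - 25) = q + 5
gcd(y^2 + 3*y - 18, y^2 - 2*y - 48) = y + 6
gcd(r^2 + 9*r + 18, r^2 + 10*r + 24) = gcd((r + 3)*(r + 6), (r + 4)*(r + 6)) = r + 6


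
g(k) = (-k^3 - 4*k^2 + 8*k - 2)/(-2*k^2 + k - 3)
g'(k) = (4*k - 1)*(-k^3 - 4*k^2 + 8*k - 2)/(-2*k^2 + k - 3)^2 + (-3*k^2 - 8*k + 8)/(-2*k^2 + k - 3)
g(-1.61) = 2.15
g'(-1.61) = 0.30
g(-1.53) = 2.17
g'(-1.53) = 0.25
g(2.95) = 2.23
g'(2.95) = 1.01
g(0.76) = -0.39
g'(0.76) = 0.18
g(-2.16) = 1.92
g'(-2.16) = 0.50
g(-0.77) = 2.03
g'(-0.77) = -0.82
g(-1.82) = 2.08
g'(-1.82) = 0.40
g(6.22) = 4.69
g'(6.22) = 0.62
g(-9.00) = -1.90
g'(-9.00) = 0.53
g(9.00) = 6.30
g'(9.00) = 0.55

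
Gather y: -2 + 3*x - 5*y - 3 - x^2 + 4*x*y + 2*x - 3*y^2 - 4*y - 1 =-x^2 + 5*x - 3*y^2 + y*(4*x - 9) - 6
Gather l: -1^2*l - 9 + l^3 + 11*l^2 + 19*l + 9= l^3 + 11*l^2 + 18*l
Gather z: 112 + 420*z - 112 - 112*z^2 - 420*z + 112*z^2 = 0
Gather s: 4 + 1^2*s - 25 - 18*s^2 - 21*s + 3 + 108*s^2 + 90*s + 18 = 90*s^2 + 70*s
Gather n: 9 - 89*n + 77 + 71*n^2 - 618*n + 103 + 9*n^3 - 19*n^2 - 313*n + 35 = 9*n^3 + 52*n^2 - 1020*n + 224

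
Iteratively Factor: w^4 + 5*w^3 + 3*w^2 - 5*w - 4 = (w - 1)*(w^3 + 6*w^2 + 9*w + 4) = (w - 1)*(w + 1)*(w^2 + 5*w + 4) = (w - 1)*(w + 1)*(w + 4)*(w + 1)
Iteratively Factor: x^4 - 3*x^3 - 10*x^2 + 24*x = (x - 2)*(x^3 - x^2 - 12*x) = x*(x - 2)*(x^2 - x - 12) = x*(x - 4)*(x - 2)*(x + 3)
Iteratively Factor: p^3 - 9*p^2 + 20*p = (p - 4)*(p^2 - 5*p) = p*(p - 4)*(p - 5)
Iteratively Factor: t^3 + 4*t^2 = (t)*(t^2 + 4*t) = t*(t + 4)*(t)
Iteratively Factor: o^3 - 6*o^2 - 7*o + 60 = (o + 3)*(o^2 - 9*o + 20) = (o - 4)*(o + 3)*(o - 5)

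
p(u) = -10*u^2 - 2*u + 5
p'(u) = -20*u - 2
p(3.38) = -116.00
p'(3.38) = -69.60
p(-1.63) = -18.31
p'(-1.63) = 30.60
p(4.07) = -168.79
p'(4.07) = -83.40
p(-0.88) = -0.98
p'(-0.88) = 15.60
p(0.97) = -6.35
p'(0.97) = -21.40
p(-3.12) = -86.10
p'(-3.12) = 60.40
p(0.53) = 1.13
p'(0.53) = -12.60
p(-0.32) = 4.62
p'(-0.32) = 4.40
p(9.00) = -823.00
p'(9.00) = -182.00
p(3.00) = -91.00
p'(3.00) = -62.00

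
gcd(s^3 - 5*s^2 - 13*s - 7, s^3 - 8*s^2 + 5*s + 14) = s^2 - 6*s - 7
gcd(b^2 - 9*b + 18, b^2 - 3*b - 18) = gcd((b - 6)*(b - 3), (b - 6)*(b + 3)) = b - 6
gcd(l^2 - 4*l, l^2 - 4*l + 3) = 1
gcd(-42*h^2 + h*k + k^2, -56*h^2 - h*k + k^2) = 7*h + k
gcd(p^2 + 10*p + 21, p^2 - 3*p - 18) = p + 3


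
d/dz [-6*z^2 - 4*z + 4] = -12*z - 4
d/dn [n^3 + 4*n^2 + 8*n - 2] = 3*n^2 + 8*n + 8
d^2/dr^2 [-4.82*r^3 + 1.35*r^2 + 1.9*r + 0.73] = 2.7 - 28.92*r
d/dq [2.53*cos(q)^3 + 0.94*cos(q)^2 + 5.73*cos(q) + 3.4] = (7.59*sin(q)^2 - 1.88*cos(q) - 13.32)*sin(q)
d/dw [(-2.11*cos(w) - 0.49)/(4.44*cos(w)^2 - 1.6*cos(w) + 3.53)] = (-9.3684*cos(w)^2 - 4.3512*cos(w) + 8.2323)*sin(w)/(19.7136*cos(w)^4 - 14.208*cos(w)^3 + 33.9064*cos(w)^2 - 11.296*cos(w) + 12.4609)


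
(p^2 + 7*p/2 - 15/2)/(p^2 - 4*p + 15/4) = 2*(p + 5)/(2*p - 5)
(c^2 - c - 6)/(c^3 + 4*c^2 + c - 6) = (c - 3)/(c^2 + 2*c - 3)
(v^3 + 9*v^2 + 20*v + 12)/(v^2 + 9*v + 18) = (v^2 + 3*v + 2)/(v + 3)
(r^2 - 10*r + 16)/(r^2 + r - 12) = (r^2 - 10*r + 16)/(r^2 + r - 12)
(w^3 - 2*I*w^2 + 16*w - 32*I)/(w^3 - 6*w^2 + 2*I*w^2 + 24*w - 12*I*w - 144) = (w^2 + 2*I*w + 8)/(w^2 + 6*w*(-1 + I) - 36*I)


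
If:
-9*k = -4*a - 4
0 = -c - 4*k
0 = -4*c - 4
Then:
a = -7/16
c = -1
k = 1/4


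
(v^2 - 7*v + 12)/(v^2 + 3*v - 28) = (v - 3)/(v + 7)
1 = 1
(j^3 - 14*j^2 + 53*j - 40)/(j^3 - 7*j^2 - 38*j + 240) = (j - 1)/(j + 6)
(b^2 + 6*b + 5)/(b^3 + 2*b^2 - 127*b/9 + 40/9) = 9*(b + 1)/(9*b^2 - 27*b + 8)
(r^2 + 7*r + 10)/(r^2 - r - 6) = (r + 5)/(r - 3)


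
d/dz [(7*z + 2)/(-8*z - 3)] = -5/(8*z + 3)^2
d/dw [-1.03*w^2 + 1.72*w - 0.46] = 1.72 - 2.06*w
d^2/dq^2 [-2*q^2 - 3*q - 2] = -4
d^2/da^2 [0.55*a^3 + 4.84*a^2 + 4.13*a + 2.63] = 3.3*a + 9.68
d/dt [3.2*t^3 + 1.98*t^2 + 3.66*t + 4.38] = 9.6*t^2 + 3.96*t + 3.66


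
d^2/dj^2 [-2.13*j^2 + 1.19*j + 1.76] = -4.26000000000000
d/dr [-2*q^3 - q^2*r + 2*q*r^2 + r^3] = -q^2 + 4*q*r + 3*r^2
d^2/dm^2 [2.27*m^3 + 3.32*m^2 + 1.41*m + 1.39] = 13.62*m + 6.64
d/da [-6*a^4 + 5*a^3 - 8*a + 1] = -24*a^3 + 15*a^2 - 8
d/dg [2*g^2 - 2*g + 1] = 4*g - 2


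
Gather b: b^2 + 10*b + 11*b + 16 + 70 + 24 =b^2 + 21*b + 110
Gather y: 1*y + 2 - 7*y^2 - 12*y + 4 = -7*y^2 - 11*y + 6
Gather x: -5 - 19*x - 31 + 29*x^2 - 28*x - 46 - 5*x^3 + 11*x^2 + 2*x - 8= -5*x^3 + 40*x^2 - 45*x - 90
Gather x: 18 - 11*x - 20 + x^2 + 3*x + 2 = x^2 - 8*x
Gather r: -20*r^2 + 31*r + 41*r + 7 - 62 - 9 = -20*r^2 + 72*r - 64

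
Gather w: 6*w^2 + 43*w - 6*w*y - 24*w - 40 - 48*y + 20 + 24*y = 6*w^2 + w*(19 - 6*y) - 24*y - 20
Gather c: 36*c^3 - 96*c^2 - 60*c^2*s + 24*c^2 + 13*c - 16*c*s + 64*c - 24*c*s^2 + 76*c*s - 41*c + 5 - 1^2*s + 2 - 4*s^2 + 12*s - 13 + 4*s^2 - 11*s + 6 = 36*c^3 + c^2*(-60*s - 72) + c*(-24*s^2 + 60*s + 36)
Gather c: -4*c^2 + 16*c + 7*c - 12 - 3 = -4*c^2 + 23*c - 15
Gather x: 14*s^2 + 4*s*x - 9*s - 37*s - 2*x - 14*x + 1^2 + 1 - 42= 14*s^2 - 46*s + x*(4*s - 16) - 40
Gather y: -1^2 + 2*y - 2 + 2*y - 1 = 4*y - 4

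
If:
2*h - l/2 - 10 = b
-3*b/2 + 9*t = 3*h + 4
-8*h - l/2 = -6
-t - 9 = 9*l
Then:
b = -5059/639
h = 1033/1278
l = -596/639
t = -43/71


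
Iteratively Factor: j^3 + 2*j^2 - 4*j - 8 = (j - 2)*(j^2 + 4*j + 4) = (j - 2)*(j + 2)*(j + 2)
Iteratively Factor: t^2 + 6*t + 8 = (t + 2)*(t + 4)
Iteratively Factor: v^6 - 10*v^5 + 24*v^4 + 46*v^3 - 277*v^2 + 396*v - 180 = (v - 1)*(v^5 - 9*v^4 + 15*v^3 + 61*v^2 - 216*v + 180) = (v - 1)*(v + 3)*(v^4 - 12*v^3 + 51*v^2 - 92*v + 60) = (v - 3)*(v - 1)*(v + 3)*(v^3 - 9*v^2 + 24*v - 20) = (v - 3)*(v - 2)*(v - 1)*(v + 3)*(v^2 - 7*v + 10) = (v - 5)*(v - 3)*(v - 2)*(v - 1)*(v + 3)*(v - 2)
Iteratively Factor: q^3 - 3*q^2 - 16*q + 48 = (q - 4)*(q^2 + q - 12) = (q - 4)*(q + 4)*(q - 3)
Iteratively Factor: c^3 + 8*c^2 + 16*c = (c)*(c^2 + 8*c + 16) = c*(c + 4)*(c + 4)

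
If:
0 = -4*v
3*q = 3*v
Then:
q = 0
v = 0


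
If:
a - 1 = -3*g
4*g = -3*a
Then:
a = -4/5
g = 3/5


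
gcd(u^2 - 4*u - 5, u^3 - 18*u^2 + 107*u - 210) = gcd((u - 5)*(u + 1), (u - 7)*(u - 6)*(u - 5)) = u - 5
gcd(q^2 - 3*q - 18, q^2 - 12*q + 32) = 1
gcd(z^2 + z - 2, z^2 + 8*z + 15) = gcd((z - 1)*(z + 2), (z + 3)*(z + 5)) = 1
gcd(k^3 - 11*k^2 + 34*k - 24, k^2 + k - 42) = k - 6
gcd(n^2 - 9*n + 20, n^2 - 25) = n - 5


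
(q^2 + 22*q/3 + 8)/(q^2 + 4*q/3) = (q + 6)/q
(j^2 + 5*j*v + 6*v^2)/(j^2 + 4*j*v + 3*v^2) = (j + 2*v)/(j + v)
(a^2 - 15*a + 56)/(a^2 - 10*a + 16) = (a - 7)/(a - 2)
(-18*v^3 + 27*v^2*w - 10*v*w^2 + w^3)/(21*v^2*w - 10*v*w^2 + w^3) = (-6*v^2 + 7*v*w - w^2)/(w*(7*v - w))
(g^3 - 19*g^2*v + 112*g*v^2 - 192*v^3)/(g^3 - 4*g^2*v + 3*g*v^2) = (-g^2 + 16*g*v - 64*v^2)/(g*(-g + v))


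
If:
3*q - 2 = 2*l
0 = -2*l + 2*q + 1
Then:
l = 7/2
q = 3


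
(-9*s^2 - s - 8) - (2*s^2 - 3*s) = -11*s^2 + 2*s - 8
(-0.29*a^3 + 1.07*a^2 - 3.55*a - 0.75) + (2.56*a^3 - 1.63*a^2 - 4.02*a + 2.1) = 2.27*a^3 - 0.56*a^2 - 7.57*a + 1.35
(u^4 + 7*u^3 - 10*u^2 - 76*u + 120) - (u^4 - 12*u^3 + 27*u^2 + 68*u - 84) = 19*u^3 - 37*u^2 - 144*u + 204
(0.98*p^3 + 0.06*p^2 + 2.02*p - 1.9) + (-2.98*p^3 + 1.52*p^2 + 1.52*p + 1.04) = -2.0*p^3 + 1.58*p^2 + 3.54*p - 0.86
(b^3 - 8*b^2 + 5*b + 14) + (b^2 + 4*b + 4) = b^3 - 7*b^2 + 9*b + 18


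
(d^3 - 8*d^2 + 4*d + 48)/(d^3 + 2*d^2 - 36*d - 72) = (d - 4)/(d + 6)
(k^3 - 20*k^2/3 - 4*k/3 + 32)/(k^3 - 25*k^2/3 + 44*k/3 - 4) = (3*k^2 - 2*k - 16)/(3*k^2 - 7*k + 2)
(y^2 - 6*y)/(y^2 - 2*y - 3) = y*(6 - y)/(-y^2 + 2*y + 3)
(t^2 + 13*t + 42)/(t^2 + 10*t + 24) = (t + 7)/(t + 4)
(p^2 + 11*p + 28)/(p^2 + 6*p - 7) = (p + 4)/(p - 1)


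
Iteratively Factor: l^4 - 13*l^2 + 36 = (l - 3)*(l^3 + 3*l^2 - 4*l - 12) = (l - 3)*(l - 2)*(l^2 + 5*l + 6) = (l - 3)*(l - 2)*(l + 2)*(l + 3)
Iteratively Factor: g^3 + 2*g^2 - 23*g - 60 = (g - 5)*(g^2 + 7*g + 12) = (g - 5)*(g + 4)*(g + 3)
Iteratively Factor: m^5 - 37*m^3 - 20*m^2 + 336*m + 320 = (m + 4)*(m^4 - 4*m^3 - 21*m^2 + 64*m + 80) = (m + 1)*(m + 4)*(m^3 - 5*m^2 - 16*m + 80) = (m - 5)*(m + 1)*(m + 4)*(m^2 - 16) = (m - 5)*(m + 1)*(m + 4)^2*(m - 4)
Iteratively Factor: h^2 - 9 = (h - 3)*(h + 3)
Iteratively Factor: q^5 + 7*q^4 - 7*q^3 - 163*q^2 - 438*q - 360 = (q + 3)*(q^4 + 4*q^3 - 19*q^2 - 106*q - 120) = (q + 3)^2*(q^3 + q^2 - 22*q - 40) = (q + 2)*(q + 3)^2*(q^2 - q - 20) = (q - 5)*(q + 2)*(q + 3)^2*(q + 4)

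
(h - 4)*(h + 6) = h^2 + 2*h - 24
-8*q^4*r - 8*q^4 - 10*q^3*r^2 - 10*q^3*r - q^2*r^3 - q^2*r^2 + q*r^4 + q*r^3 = (-4*q + r)*(q + r)*(2*q + r)*(q*r + q)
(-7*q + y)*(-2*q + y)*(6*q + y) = 84*q^3 - 40*q^2*y - 3*q*y^2 + y^3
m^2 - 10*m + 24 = (m - 6)*(m - 4)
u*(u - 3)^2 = u^3 - 6*u^2 + 9*u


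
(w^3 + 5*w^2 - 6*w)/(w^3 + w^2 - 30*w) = (w - 1)/(w - 5)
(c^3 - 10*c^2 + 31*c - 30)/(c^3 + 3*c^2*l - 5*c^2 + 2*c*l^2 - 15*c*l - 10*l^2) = (c^2 - 5*c + 6)/(c^2 + 3*c*l + 2*l^2)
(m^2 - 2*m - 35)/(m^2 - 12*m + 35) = (m + 5)/(m - 5)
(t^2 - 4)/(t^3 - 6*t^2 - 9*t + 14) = (t - 2)/(t^2 - 8*t + 7)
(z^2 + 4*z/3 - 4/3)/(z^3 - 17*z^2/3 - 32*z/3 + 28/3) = 1/(z - 7)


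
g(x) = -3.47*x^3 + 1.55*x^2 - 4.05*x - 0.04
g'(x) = -10.41*x^2 + 3.1*x - 4.05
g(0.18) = -0.74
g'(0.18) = -3.83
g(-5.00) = 492.71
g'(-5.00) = -279.80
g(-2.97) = 116.57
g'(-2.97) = -105.08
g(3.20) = -110.83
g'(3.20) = -100.73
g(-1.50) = 21.23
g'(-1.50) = -32.12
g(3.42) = -134.57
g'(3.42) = -115.21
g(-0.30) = 1.41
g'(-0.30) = -5.92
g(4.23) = -252.07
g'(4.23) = -177.20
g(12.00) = -5821.60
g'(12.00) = -1465.89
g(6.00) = -718.06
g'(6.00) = -360.21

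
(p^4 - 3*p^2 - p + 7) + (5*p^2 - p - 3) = p^4 + 2*p^2 - 2*p + 4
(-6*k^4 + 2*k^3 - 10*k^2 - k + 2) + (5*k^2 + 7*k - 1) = -6*k^4 + 2*k^3 - 5*k^2 + 6*k + 1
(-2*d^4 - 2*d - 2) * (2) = -4*d^4 - 4*d - 4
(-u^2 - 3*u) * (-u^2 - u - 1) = u^4 + 4*u^3 + 4*u^2 + 3*u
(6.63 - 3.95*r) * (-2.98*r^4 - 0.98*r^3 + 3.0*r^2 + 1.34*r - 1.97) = 11.771*r^5 - 15.8864*r^4 - 18.3474*r^3 + 14.597*r^2 + 16.6657*r - 13.0611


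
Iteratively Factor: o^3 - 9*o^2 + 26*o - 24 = (o - 2)*(o^2 - 7*o + 12) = (o - 3)*(o - 2)*(o - 4)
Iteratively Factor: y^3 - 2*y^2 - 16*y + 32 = (y - 4)*(y^2 + 2*y - 8) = (y - 4)*(y + 4)*(y - 2)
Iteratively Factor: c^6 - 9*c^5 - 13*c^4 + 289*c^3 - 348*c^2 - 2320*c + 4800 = (c - 3)*(c^5 - 6*c^4 - 31*c^3 + 196*c^2 + 240*c - 1600) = (c - 5)*(c - 3)*(c^4 - c^3 - 36*c^2 + 16*c + 320) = (c - 5)^2*(c - 3)*(c^3 + 4*c^2 - 16*c - 64) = (c - 5)^2*(c - 3)*(c + 4)*(c^2 - 16) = (c - 5)^2*(c - 4)*(c - 3)*(c + 4)*(c + 4)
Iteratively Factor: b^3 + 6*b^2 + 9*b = (b)*(b^2 + 6*b + 9) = b*(b + 3)*(b + 3)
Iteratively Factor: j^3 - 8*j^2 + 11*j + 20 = (j + 1)*(j^2 - 9*j + 20) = (j - 5)*(j + 1)*(j - 4)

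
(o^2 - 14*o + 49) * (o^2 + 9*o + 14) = o^4 - 5*o^3 - 63*o^2 + 245*o + 686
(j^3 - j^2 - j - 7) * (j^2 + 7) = j^5 - j^4 + 6*j^3 - 14*j^2 - 7*j - 49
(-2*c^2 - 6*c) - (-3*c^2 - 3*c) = c^2 - 3*c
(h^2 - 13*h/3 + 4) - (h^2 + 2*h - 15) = 19 - 19*h/3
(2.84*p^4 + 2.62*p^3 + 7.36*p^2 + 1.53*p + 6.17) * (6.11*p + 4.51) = 17.3524*p^5 + 28.8166*p^4 + 56.7858*p^3 + 42.5419*p^2 + 44.599*p + 27.8267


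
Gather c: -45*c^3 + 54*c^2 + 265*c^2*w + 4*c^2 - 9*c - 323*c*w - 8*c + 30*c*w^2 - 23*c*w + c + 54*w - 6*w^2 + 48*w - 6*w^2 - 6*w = -45*c^3 + c^2*(265*w + 58) + c*(30*w^2 - 346*w - 16) - 12*w^2 + 96*w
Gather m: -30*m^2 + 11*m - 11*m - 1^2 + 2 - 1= -30*m^2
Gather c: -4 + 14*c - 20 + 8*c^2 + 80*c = 8*c^2 + 94*c - 24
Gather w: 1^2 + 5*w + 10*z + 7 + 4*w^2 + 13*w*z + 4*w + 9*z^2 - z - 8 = 4*w^2 + w*(13*z + 9) + 9*z^2 + 9*z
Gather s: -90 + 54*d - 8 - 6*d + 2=48*d - 96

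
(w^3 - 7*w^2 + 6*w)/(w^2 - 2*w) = (w^2 - 7*w + 6)/(w - 2)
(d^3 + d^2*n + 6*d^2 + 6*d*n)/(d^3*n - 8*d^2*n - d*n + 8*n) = d*(d^2 + d*n + 6*d + 6*n)/(n*(d^3 - 8*d^2 - d + 8))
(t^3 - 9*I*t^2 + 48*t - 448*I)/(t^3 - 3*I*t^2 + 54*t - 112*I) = (t - 8*I)/(t - 2*I)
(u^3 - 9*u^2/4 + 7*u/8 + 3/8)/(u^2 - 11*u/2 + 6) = (4*u^2 - 3*u - 1)/(4*(u - 4))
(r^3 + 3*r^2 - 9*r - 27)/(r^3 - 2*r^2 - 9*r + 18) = (r + 3)/(r - 2)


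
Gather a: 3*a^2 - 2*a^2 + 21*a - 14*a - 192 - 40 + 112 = a^2 + 7*a - 120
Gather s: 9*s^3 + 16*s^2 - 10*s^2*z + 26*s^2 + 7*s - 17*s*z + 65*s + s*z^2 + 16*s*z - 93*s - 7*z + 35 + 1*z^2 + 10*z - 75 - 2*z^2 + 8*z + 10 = 9*s^3 + s^2*(42 - 10*z) + s*(z^2 - z - 21) - z^2 + 11*z - 30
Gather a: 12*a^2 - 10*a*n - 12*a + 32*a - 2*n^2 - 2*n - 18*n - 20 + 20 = 12*a^2 + a*(20 - 10*n) - 2*n^2 - 20*n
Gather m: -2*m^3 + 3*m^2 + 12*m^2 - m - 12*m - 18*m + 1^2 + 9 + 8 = -2*m^3 + 15*m^2 - 31*m + 18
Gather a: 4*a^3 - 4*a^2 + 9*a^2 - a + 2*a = 4*a^3 + 5*a^2 + a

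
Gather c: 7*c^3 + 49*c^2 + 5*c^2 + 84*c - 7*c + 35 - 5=7*c^3 + 54*c^2 + 77*c + 30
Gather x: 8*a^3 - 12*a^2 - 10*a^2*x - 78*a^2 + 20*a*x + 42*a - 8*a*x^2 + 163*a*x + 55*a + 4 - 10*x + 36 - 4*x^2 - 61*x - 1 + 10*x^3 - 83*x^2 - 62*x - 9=8*a^3 - 90*a^2 + 97*a + 10*x^3 + x^2*(-8*a - 87) + x*(-10*a^2 + 183*a - 133) + 30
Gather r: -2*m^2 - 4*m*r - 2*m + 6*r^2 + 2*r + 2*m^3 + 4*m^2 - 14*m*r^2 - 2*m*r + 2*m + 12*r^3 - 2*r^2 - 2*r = 2*m^3 + 2*m^2 - 6*m*r + 12*r^3 + r^2*(4 - 14*m)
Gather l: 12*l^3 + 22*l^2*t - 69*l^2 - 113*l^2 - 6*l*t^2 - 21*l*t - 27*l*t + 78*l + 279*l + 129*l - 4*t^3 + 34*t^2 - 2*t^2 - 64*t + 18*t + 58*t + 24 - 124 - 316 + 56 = 12*l^3 + l^2*(22*t - 182) + l*(-6*t^2 - 48*t + 486) - 4*t^3 + 32*t^2 + 12*t - 360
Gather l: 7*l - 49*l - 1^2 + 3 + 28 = 30 - 42*l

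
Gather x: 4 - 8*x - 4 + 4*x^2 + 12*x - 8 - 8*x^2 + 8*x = -4*x^2 + 12*x - 8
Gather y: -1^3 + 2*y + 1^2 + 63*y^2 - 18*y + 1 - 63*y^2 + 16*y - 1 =0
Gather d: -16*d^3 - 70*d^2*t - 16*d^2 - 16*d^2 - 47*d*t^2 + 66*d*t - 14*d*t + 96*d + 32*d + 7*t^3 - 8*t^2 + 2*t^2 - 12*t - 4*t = -16*d^3 + d^2*(-70*t - 32) + d*(-47*t^2 + 52*t + 128) + 7*t^3 - 6*t^2 - 16*t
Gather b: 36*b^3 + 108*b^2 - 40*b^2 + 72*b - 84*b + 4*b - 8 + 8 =36*b^3 + 68*b^2 - 8*b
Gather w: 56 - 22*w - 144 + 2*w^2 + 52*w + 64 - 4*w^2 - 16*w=-2*w^2 + 14*w - 24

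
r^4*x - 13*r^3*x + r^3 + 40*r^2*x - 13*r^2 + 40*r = r*(r - 8)*(r - 5)*(r*x + 1)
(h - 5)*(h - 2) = h^2 - 7*h + 10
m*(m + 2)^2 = m^3 + 4*m^2 + 4*m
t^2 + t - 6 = (t - 2)*(t + 3)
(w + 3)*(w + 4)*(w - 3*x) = w^3 - 3*w^2*x + 7*w^2 - 21*w*x + 12*w - 36*x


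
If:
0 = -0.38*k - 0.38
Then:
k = -1.00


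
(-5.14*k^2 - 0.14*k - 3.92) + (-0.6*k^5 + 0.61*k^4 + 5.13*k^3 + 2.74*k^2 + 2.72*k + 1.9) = -0.6*k^5 + 0.61*k^4 + 5.13*k^3 - 2.4*k^2 + 2.58*k - 2.02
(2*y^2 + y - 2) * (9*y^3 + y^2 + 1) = 18*y^5 + 11*y^4 - 17*y^3 + y - 2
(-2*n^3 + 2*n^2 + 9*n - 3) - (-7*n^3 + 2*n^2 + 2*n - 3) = 5*n^3 + 7*n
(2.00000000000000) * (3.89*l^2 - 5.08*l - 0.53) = 7.78*l^2 - 10.16*l - 1.06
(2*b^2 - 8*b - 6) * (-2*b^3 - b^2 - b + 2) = -4*b^5 + 14*b^4 + 18*b^3 + 18*b^2 - 10*b - 12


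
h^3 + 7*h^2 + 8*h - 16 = (h - 1)*(h + 4)^2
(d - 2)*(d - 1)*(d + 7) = d^3 + 4*d^2 - 19*d + 14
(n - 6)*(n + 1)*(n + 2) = n^3 - 3*n^2 - 16*n - 12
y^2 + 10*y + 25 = (y + 5)^2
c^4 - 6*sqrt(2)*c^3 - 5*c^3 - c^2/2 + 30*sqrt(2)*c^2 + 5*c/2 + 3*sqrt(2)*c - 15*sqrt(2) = (c - 5)*(c - 6*sqrt(2))*(c - sqrt(2)/2)*(c + sqrt(2)/2)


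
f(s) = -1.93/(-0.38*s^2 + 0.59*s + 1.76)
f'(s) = -1.93*(0.76*s - 0.59)/(-0.38*s^2 + 0.59*s + 1.76)^2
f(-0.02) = -1.10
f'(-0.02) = 0.38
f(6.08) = 0.22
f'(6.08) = -0.10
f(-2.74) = 0.71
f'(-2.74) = 0.70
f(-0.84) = -1.94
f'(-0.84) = 2.39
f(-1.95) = 2.31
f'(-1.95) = 5.73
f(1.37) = -1.04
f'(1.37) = -0.25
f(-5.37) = 0.16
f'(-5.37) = 0.06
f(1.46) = -1.07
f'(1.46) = -0.31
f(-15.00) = 0.02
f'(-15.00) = 0.00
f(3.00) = -17.55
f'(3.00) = -269.56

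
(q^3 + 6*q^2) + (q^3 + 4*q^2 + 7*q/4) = 2*q^3 + 10*q^2 + 7*q/4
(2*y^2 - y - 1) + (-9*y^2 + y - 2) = -7*y^2 - 3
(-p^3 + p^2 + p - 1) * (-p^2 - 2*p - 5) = p^5 + p^4 + 2*p^3 - 6*p^2 - 3*p + 5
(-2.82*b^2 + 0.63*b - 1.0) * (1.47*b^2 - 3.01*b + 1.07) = -4.1454*b^4 + 9.4143*b^3 - 6.3837*b^2 + 3.6841*b - 1.07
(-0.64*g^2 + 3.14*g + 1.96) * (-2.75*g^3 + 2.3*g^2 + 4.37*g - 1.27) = 1.76*g^5 - 10.107*g^4 - 0.9648*g^3 + 19.0426*g^2 + 4.5774*g - 2.4892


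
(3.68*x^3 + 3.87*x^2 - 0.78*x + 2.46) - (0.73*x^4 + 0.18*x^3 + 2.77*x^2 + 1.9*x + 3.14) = -0.73*x^4 + 3.5*x^3 + 1.1*x^2 - 2.68*x - 0.68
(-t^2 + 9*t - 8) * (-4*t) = 4*t^3 - 36*t^2 + 32*t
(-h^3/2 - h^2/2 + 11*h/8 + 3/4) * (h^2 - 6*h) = -h^5/2 + 5*h^4/2 + 35*h^3/8 - 15*h^2/2 - 9*h/2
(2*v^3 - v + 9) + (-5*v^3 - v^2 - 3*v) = -3*v^3 - v^2 - 4*v + 9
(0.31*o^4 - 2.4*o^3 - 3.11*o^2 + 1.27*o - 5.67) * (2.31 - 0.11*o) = -0.0341*o^5 + 0.9801*o^4 - 5.2019*o^3 - 7.3238*o^2 + 3.5574*o - 13.0977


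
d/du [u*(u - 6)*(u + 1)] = 3*u^2 - 10*u - 6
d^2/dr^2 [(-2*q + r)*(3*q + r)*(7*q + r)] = 16*q + 6*r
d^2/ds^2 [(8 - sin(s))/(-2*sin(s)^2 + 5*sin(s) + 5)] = (4*sin(s)^5 - 118*sin(s)^4 + 292*sin(s)^3 - 353*sin(s)^2 - 315*sin(s) + 610)/(5*sin(s) + cos(2*s) + 4)^3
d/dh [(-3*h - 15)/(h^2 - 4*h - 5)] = 3*(-h^2 + 4*h + 2*(h - 2)*(h + 5) + 5)/(-h^2 + 4*h + 5)^2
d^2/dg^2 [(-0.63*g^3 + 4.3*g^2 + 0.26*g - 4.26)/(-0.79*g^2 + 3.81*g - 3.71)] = (-1.4210854715202e-14*g^4 - 11.6123199999999*g^3 + 38.1385379999999*g^2 - 20.332542*g - 27.015608)/(0.493039*g^6 - 7.133463*g^5 + 41.34939*g^4 - 122.306715*g^3 + 194.18511*g^2 - 157.323663*g + 51.064811)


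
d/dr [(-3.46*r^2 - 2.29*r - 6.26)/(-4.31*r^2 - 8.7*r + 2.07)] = (20.2321*r^2 - 68.2856*r - 59.2023)/(18.5761*r^4 + 74.994*r^3 + 57.8466*r^2 - 36.018*r + 4.2849)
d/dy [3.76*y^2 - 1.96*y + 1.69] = 7.52*y - 1.96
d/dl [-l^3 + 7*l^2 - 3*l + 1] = -3*l^2 + 14*l - 3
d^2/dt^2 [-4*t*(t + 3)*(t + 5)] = -24*t - 64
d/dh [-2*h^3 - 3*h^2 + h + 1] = -6*h^2 - 6*h + 1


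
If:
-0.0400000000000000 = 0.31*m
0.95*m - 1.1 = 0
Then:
No Solution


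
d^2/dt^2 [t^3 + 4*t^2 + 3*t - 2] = 6*t + 8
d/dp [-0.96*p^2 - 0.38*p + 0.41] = -1.92*p - 0.38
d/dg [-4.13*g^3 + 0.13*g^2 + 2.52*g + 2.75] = -12.39*g^2 + 0.26*g + 2.52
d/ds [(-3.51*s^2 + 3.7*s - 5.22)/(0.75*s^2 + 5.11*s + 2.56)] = (-20.7111*s^2 - 10.1412*s + 36.1462)/(0.5625*s^4 + 7.665*s^3 + 29.9521*s^2 + 26.1632*s + 6.5536)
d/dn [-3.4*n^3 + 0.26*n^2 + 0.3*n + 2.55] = -10.2*n^2 + 0.52*n + 0.3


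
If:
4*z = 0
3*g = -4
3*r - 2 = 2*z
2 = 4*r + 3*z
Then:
No Solution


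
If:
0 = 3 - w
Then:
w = 3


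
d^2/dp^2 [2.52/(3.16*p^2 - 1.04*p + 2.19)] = (-50.327424*p^2 + 16.563456*p + 2.52*(6.32*p - 1.04)*(12.64*p - 2.08) - 34.878816)/(3.16*p^2 - 1.04*p + 2.19)^3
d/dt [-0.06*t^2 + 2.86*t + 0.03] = 2.86 - 0.12*t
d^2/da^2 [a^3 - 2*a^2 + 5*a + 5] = 6*a - 4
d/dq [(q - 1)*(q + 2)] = 2*q + 1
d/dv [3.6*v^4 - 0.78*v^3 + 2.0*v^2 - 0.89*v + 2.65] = 14.4*v^3 - 2.34*v^2 + 4.0*v - 0.89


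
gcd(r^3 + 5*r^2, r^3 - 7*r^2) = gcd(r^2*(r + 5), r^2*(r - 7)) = r^2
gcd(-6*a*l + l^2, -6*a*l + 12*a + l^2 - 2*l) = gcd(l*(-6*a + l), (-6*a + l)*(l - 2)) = 6*a - l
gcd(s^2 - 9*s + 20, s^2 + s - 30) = s - 5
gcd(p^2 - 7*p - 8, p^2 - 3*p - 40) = p - 8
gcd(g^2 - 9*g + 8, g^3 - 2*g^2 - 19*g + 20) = g - 1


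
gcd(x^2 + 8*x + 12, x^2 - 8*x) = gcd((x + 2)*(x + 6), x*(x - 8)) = 1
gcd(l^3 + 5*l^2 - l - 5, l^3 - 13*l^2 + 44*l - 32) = l - 1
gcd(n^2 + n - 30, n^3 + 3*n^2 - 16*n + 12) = n + 6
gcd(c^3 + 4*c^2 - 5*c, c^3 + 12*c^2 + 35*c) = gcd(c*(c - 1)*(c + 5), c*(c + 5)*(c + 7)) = c^2 + 5*c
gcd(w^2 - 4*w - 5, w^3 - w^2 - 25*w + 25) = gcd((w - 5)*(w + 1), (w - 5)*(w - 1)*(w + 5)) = w - 5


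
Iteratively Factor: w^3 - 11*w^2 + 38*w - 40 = (w - 4)*(w^2 - 7*w + 10) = (w - 4)*(w - 2)*(w - 5)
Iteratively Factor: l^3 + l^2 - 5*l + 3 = (l + 3)*(l^2 - 2*l + 1) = (l - 1)*(l + 3)*(l - 1)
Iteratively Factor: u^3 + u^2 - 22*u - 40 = (u + 2)*(u^2 - u - 20) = (u - 5)*(u + 2)*(u + 4)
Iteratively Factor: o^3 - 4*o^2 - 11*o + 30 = (o + 3)*(o^2 - 7*o + 10) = (o - 5)*(o + 3)*(o - 2)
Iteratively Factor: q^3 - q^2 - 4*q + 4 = (q + 2)*(q^2 - 3*q + 2) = (q - 1)*(q + 2)*(q - 2)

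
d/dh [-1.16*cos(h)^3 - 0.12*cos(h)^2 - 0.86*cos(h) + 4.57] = (3.48*cos(h)^2 + 0.24*cos(h) + 0.86)*sin(h)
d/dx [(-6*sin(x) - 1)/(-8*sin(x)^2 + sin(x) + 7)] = (-16*sin(x) + 24*cos(2*x) - 65)*cos(x)/(-8*sin(x)^2 + sin(x) + 7)^2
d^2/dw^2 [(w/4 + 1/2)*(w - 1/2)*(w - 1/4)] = 3*w/2 + 5/8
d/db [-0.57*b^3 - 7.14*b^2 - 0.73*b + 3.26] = -1.71*b^2 - 14.28*b - 0.73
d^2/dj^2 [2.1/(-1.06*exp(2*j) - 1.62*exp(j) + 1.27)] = (-2.1*(2.12*exp(j) + 1.62)*(4.24*exp(j) + 3.24)*exp(j) + (8.904*exp(j) + 3.402)*(1.06*exp(2*j) + 1.62*exp(j) - 1.27))*exp(j)/(1.06*exp(2*j) + 1.62*exp(j) - 1.27)^3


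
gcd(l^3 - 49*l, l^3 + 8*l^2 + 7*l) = l^2 + 7*l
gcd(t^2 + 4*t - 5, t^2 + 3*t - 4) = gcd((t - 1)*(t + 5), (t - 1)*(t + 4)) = t - 1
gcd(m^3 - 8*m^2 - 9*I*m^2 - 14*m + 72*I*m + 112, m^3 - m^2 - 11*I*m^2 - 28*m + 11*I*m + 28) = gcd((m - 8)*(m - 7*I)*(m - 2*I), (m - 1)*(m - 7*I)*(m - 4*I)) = m - 7*I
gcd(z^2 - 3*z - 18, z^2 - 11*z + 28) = 1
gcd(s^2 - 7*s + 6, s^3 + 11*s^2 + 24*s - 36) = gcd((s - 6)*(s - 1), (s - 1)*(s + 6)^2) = s - 1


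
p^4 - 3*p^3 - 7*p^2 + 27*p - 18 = (p - 3)*(p - 2)*(p - 1)*(p + 3)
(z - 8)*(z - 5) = z^2 - 13*z + 40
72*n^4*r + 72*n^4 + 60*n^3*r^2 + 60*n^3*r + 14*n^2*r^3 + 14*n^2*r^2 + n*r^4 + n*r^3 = (2*n + r)*(6*n + r)^2*(n*r + n)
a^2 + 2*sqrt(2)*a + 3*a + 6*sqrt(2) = (a + 3)*(a + 2*sqrt(2))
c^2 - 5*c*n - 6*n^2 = (c - 6*n)*(c + n)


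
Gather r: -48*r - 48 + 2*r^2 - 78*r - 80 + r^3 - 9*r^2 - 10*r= r^3 - 7*r^2 - 136*r - 128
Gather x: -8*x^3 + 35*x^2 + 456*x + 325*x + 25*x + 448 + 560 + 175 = -8*x^3 + 35*x^2 + 806*x + 1183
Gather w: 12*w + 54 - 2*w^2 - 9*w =-2*w^2 + 3*w + 54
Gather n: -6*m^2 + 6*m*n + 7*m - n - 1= -6*m^2 + 7*m + n*(6*m - 1) - 1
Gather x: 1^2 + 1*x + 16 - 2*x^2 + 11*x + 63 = -2*x^2 + 12*x + 80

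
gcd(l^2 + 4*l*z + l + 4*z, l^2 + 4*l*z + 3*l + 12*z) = l + 4*z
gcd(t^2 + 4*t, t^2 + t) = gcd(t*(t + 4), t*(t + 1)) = t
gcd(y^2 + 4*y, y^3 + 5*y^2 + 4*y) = y^2 + 4*y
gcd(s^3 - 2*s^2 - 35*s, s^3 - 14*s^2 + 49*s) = s^2 - 7*s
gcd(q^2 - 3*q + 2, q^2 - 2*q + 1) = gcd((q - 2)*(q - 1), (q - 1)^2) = q - 1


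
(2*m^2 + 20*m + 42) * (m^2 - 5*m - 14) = 2*m^4 + 10*m^3 - 86*m^2 - 490*m - 588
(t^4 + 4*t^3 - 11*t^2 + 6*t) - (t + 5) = t^4 + 4*t^3 - 11*t^2 + 5*t - 5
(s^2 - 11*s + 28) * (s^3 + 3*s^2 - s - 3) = s^5 - 8*s^4 - 6*s^3 + 92*s^2 + 5*s - 84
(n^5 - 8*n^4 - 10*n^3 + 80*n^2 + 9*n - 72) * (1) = n^5 - 8*n^4 - 10*n^3 + 80*n^2 + 9*n - 72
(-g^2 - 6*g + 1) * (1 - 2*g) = 2*g^3 + 11*g^2 - 8*g + 1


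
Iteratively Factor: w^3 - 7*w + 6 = (w - 2)*(w^2 + 2*w - 3) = (w - 2)*(w + 3)*(w - 1)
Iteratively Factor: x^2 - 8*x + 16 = (x - 4)*(x - 4)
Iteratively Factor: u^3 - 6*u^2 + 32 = (u - 4)*(u^2 - 2*u - 8) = (u - 4)*(u + 2)*(u - 4)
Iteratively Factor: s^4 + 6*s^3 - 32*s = (s)*(s^3 + 6*s^2 - 32) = s*(s + 4)*(s^2 + 2*s - 8) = s*(s - 2)*(s + 4)*(s + 4)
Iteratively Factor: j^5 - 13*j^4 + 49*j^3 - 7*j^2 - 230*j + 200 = (j - 4)*(j^4 - 9*j^3 + 13*j^2 + 45*j - 50) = (j - 4)*(j + 2)*(j^3 - 11*j^2 + 35*j - 25) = (j - 4)*(j - 1)*(j + 2)*(j^2 - 10*j + 25) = (j - 5)*(j - 4)*(j - 1)*(j + 2)*(j - 5)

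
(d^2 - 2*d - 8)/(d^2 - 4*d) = (d + 2)/d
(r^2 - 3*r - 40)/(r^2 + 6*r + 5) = (r - 8)/(r + 1)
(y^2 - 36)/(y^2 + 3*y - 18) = (y - 6)/(y - 3)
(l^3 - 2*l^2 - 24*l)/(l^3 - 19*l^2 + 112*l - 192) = l*(l^2 - 2*l - 24)/(l^3 - 19*l^2 + 112*l - 192)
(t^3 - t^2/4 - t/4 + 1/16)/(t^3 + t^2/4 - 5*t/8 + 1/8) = (t + 1/2)/(t + 1)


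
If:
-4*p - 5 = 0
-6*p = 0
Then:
No Solution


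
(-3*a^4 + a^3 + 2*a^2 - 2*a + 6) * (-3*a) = 9*a^5 - 3*a^4 - 6*a^3 + 6*a^2 - 18*a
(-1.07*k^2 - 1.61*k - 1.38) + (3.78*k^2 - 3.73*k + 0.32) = 2.71*k^2 - 5.34*k - 1.06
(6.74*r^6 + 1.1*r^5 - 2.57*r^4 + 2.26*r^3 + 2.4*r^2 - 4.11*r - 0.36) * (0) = 0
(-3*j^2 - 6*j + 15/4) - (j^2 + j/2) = -4*j^2 - 13*j/2 + 15/4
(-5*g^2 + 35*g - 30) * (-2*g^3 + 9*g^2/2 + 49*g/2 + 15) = 10*g^5 - 185*g^4/2 + 95*g^3 + 1295*g^2/2 - 210*g - 450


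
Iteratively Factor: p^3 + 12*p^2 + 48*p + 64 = (p + 4)*(p^2 + 8*p + 16) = (p + 4)^2*(p + 4)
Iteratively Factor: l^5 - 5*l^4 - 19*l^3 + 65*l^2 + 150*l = (l - 5)*(l^4 - 19*l^2 - 30*l) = l*(l - 5)*(l^3 - 19*l - 30) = l*(l - 5)*(l + 2)*(l^2 - 2*l - 15) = l*(l - 5)^2*(l + 2)*(l + 3)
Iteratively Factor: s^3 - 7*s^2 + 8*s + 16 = (s - 4)*(s^2 - 3*s - 4) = (s - 4)*(s + 1)*(s - 4)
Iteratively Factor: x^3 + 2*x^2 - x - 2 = (x + 2)*(x^2 - 1) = (x + 1)*(x + 2)*(x - 1)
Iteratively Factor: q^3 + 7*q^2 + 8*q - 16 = (q + 4)*(q^2 + 3*q - 4) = (q + 4)^2*(q - 1)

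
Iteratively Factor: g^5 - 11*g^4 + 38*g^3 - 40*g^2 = (g - 4)*(g^4 - 7*g^3 + 10*g^2) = (g - 5)*(g - 4)*(g^3 - 2*g^2) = g*(g - 5)*(g - 4)*(g^2 - 2*g) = g^2*(g - 5)*(g - 4)*(g - 2)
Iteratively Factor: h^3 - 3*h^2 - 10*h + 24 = (h - 2)*(h^2 - h - 12) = (h - 2)*(h + 3)*(h - 4)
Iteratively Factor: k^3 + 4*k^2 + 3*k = (k + 1)*(k^2 + 3*k) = (k + 1)*(k + 3)*(k)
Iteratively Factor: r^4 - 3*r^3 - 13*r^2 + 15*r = (r)*(r^3 - 3*r^2 - 13*r + 15) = r*(r - 1)*(r^2 - 2*r - 15) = r*(r - 5)*(r - 1)*(r + 3)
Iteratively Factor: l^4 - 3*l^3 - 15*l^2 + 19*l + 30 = (l + 1)*(l^3 - 4*l^2 - 11*l + 30) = (l - 2)*(l + 1)*(l^2 - 2*l - 15) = (l - 5)*(l - 2)*(l + 1)*(l + 3)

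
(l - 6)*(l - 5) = l^2 - 11*l + 30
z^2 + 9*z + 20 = (z + 4)*(z + 5)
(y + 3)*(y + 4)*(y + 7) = y^3 + 14*y^2 + 61*y + 84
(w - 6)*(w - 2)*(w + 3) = w^3 - 5*w^2 - 12*w + 36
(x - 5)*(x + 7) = x^2 + 2*x - 35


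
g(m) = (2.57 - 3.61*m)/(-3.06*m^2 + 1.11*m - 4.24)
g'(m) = (2.57 - 3.61*m)*(6.12*m - 1.11)/(-3.06*m^2 + 1.11*m - 4.24)^2 - 3.61/(-3.06*m^2 + 1.11*m - 4.24)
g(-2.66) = -0.42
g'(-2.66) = -0.13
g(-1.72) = -0.58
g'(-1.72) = -0.20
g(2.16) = 0.32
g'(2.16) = -0.02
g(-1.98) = -0.53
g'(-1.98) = -0.18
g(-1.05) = -0.72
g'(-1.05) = -0.21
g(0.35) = -0.31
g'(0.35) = 0.93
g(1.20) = 0.24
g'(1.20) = 0.29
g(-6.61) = -0.18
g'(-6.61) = -0.03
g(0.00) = -0.61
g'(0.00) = 0.69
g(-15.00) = -0.08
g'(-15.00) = -0.01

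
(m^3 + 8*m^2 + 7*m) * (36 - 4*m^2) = -4*m^5 - 32*m^4 + 8*m^3 + 288*m^2 + 252*m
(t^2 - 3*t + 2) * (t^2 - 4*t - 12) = t^4 - 7*t^3 + 2*t^2 + 28*t - 24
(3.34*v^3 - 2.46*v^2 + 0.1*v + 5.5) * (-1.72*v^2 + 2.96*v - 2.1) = -5.7448*v^5 + 14.1176*v^4 - 14.4676*v^3 - 3.998*v^2 + 16.07*v - 11.55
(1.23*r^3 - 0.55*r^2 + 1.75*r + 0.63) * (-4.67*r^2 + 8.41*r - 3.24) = -5.7441*r^5 + 12.9128*r^4 - 16.7832*r^3 + 13.5574*r^2 - 0.3717*r - 2.0412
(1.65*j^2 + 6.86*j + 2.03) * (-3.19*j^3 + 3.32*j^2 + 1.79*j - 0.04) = -5.2635*j^5 - 16.4054*j^4 + 19.253*j^3 + 18.953*j^2 + 3.3593*j - 0.0812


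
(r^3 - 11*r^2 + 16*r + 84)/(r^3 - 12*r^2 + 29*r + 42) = (r + 2)/(r + 1)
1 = 1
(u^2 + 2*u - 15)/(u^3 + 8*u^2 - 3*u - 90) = 1/(u + 6)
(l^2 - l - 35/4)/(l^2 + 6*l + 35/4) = (2*l - 7)/(2*l + 7)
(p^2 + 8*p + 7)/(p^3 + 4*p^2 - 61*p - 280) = (p + 1)/(p^2 - 3*p - 40)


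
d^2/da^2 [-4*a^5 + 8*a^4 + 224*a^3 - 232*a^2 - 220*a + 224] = -80*a^3 + 96*a^2 + 1344*a - 464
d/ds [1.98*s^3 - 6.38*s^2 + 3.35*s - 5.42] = 5.94*s^2 - 12.76*s + 3.35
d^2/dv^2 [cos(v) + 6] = -cos(v)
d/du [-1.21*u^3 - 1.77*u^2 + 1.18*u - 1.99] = -3.63*u^2 - 3.54*u + 1.18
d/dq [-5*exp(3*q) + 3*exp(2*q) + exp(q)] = (-15*exp(2*q) + 6*exp(q) + 1)*exp(q)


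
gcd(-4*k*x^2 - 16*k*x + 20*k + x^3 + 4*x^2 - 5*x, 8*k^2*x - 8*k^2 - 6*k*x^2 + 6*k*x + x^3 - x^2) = -4*k*x + 4*k + x^2 - x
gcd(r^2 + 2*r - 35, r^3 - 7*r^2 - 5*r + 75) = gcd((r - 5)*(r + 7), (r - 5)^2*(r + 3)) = r - 5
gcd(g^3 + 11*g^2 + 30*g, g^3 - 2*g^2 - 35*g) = g^2 + 5*g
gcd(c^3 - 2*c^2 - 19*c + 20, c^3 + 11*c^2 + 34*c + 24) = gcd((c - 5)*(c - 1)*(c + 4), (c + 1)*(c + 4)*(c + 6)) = c + 4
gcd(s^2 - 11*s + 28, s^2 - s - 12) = s - 4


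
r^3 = r^3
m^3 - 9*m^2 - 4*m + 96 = (m - 8)*(m - 4)*(m + 3)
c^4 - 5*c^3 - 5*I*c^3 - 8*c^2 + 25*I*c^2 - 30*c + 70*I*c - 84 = (c - 7)*(c + 2)*(c - 6*I)*(c + I)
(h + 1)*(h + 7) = h^2 + 8*h + 7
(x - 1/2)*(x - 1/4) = x^2 - 3*x/4 + 1/8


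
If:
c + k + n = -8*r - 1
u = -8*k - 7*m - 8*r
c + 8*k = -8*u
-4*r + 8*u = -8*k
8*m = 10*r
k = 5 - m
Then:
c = 280/17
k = 345/34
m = -175/34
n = 181/34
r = -70/17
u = -415/34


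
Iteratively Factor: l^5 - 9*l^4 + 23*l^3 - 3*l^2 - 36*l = (l + 1)*(l^4 - 10*l^3 + 33*l^2 - 36*l) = (l - 3)*(l + 1)*(l^3 - 7*l^2 + 12*l) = (l - 4)*(l - 3)*(l + 1)*(l^2 - 3*l) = l*(l - 4)*(l - 3)*(l + 1)*(l - 3)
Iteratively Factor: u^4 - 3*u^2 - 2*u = (u)*(u^3 - 3*u - 2) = u*(u - 2)*(u^2 + 2*u + 1) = u*(u - 2)*(u + 1)*(u + 1)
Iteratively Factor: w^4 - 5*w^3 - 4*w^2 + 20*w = (w)*(w^3 - 5*w^2 - 4*w + 20) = w*(w - 2)*(w^2 - 3*w - 10) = w*(w - 5)*(w - 2)*(w + 2)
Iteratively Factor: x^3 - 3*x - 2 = (x + 1)*(x^2 - x - 2) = (x + 1)^2*(x - 2)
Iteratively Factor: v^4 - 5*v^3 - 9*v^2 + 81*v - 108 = (v + 4)*(v^3 - 9*v^2 + 27*v - 27) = (v - 3)*(v + 4)*(v^2 - 6*v + 9) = (v - 3)^2*(v + 4)*(v - 3)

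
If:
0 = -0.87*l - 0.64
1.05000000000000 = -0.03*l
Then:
No Solution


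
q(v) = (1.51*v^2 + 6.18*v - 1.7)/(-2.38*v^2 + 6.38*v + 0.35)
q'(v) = (3.02*v + 6.18)/(-2.38*v^2 + 6.38*v + 0.35) + (4.76*v - 6.38)*(1.51*v^2 + 6.18*v - 1.7)/(-2.38*v^2 + 6.38*v + 0.35)^2 = (24.3422*v^2 - 7.035*v + 13.009)/(5.6644*v^4 - 30.3688*v^3 + 39.0384*v^2 + 4.466*v + 0.1225)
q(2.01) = 4.73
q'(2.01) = 7.68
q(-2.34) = 0.29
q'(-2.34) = 0.21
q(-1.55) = 0.50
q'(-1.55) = 0.35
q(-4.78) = -0.04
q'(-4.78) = 0.08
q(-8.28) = -0.23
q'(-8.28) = 0.04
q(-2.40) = 0.27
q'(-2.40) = 0.21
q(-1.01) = 0.75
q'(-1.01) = 0.62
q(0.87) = 1.18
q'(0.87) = 1.51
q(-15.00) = -0.39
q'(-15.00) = 0.01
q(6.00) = -1.91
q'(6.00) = 0.38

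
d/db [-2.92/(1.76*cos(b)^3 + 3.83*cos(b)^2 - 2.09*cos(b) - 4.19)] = (-15.4176*cos(b)^2 - 22.3672*cos(b) + 6.1028)*sin(b)/(1.76*cos(b)^3 + 3.83*cos(b)^2 - 2.09*cos(b) - 4.19)^2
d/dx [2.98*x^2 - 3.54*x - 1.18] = 5.96*x - 3.54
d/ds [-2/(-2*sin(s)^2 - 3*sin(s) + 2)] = -2*(4*sin(s) + 3)*cos(s)/(2*sin(s)^2 + 3*sin(s) - 2)^2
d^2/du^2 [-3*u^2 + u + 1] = -6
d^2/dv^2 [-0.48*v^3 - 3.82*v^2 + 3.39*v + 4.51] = -2.88*v - 7.64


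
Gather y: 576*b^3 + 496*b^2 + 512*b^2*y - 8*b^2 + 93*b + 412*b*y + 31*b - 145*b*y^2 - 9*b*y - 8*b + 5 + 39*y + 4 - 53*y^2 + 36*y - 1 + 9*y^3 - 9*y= 576*b^3 + 488*b^2 + 116*b + 9*y^3 + y^2*(-145*b - 53) + y*(512*b^2 + 403*b + 66) + 8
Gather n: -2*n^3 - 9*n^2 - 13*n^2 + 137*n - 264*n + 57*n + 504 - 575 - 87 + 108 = -2*n^3 - 22*n^2 - 70*n - 50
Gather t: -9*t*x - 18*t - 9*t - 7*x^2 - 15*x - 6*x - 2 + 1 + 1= t*(-9*x - 27) - 7*x^2 - 21*x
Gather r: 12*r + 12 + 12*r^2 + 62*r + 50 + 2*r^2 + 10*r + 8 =14*r^2 + 84*r + 70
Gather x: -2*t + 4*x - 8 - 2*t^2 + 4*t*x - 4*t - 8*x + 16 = -2*t^2 - 6*t + x*(4*t - 4) + 8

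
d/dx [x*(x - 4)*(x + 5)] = 3*x^2 + 2*x - 20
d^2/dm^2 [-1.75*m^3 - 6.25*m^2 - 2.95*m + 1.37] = -10.5*m - 12.5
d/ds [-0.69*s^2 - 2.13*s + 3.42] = -1.38*s - 2.13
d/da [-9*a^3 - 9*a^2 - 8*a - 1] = -27*a^2 - 18*a - 8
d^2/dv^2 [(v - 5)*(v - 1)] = 2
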